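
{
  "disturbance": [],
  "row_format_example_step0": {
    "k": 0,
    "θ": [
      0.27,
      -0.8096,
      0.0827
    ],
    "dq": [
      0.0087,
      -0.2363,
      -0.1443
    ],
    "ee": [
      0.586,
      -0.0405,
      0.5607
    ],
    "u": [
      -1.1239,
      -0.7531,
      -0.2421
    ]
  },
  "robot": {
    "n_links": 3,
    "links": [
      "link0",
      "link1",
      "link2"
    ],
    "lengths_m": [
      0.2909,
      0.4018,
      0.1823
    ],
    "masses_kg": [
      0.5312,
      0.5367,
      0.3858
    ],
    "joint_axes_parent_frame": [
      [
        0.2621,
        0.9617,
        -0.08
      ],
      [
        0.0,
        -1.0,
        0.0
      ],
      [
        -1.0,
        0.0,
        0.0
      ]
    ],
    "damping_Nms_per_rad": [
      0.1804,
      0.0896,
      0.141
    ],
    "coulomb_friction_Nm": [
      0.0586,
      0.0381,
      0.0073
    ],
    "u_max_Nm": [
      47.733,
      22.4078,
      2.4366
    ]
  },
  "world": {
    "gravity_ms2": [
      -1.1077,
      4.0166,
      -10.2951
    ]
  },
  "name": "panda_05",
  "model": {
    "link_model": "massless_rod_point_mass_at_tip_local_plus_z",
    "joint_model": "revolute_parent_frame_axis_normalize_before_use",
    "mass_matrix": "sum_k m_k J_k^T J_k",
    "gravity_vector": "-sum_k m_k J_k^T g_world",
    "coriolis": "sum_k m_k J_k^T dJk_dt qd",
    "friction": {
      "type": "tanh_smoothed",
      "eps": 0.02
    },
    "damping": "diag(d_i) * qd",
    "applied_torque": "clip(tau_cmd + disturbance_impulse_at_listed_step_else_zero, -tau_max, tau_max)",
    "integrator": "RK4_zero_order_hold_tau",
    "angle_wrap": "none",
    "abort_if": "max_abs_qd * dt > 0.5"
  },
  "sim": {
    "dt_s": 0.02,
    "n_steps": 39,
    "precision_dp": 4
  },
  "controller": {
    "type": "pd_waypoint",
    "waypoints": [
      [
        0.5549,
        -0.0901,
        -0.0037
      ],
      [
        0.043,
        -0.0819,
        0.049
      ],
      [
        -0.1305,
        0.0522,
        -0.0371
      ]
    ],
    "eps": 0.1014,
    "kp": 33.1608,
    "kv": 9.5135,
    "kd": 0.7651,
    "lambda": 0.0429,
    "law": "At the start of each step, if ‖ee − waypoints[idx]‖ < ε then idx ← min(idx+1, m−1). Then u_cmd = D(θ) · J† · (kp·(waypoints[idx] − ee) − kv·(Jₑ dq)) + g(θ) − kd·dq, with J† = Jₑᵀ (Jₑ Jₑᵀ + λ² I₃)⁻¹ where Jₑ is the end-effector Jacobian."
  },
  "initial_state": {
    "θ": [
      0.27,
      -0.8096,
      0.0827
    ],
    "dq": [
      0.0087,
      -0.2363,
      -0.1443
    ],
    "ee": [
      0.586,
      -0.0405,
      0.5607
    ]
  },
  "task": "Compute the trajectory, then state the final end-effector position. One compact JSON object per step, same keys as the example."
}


{"k":1,"\u03b8":[0.2632,-0.8278,0.0724],"dq":[-0.6634,-1.5497,-0.832],"ee":[0.5875,-0.0407,0.5553],"u":[-1.128,1.1272,0.2584]}
{"k":2,"\u03b8":[0.2501,-0.8609,0.0653],"dq":[-0.6592,-1.7745,0.0804],"ee":[0.5896,-0.0386,0.5457],"u":[-1.4609,1.8282,-0.5504]}
{"k":3,"\u03b8":[0.2361,-0.8991,0.0619],"dq":[-0.7318,-2.039,-0.3985],"ee":[0.5922,-0.0356,0.5337],"u":[-1.7604,2.4697,-0.1456]}
{"k":4,"\u03b8":[0.2228,-0.9393,0.0581],"dq":[-0.605,-1.9886,-0.0001],"ee":[0.5953,-0.0328,0.5201],"u":[-2.1253,2.7783,-0.484]}
{"k":5,"\u03b8":[0.2111,-0.9794,0.0556],"dq":[-0.5589,-2.0227,-0.2412],"ee":[0.5988,-0.0302,0.5054],"u":[-2.429,3.1294,-0.2703]}
{"k":6,"\u03b8":[0.2011,-1.0191,0.0526],"dq":[-0.4468,-1.9488,-0.0694],"ee":[0.6025,-0.028,0.4897],"u":[-2.7391,3.3599,-0.4104]}
{"k":7,"\u03b8":[0.1929,-1.0577,0.0501],"dq":[-0.3777,-1.9162,-0.1762],"ee":[0.6063,-0.0261,0.4733],"u":[-3.0061,3.6065,-0.3107]}
{"k":8,"\u03b8":[0.1862,-1.0953,0.0473],"dq":[-0.2888,-1.8446,-0.1076],"ee":[0.6101,-0.0246,0.4564],"u":[-3.2624,3.8001,-0.3623]}
{"k":9,"\u03b8":[0.1811,-1.1316,0.0447],"dq":[-0.2208,-1.7883,-0.1505],"ee":[0.6138,-0.0234,0.439],"u":[-3.4895,3.9899,-0.3182]}
{"k":10,"\u03b8":[0.1774,-1.1667,0.042],"dq":[-0.1503,-1.7184,-0.1257],"ee":[0.6174,-0.0225,0.4214],"u":[-3.7007,4.151,-0.3329]}
{"k":11,"\u03b8":[0.175,-1.2004,0.0393],"dq":[-0.0912,-1.6537,-0.1421],"ee":[0.6207,-0.0218,0.4037],"u":[-3.8899,4.3006,-0.3124]}
{"k":12,"\u03b8":[0.1738,-1.2327,0.0366],"dq":[-0.0355,-1.585,-0.1345],"ee":[0.6237,-0.0214,0.3858],"u":[-4.0622,4.4309,-0.3133]}
{"k":13,"\u03b8":[0.1735,-1.2638,0.0338],"dq":[0.0073,-1.524,-0.1455],"ee":[0.6265,-0.0211,0.3681],"u":[-4.2067,4.5521,-0.299]}
{"k":14,"\u03b8":[0.174,-1.2937,0.0309],"dq":[0.037,-1.4713,-0.1492],"ee":[0.6288,-0.021,0.3505],"u":[-4.3164,4.6636,-0.2925]}
{"k":15,"\u03b8":[0.175,-1.3225,0.028],"dq":[0.0657,-1.4131,-0.1467],"ee":[0.6308,-0.021,0.3331],"u":[-4.4154,4.7548,-0.2913]}
{"k":16,"\u03b8":[0.1766,-1.3502,0.025],"dq":[0.0924,-1.352,-0.1475],"ee":[0.6323,-0.021,0.316],"u":[-4.5054,4.8293,-0.2872]}
{"k":17,"\u03b8":[0.1787,-1.3766,0.0221],"dq":[0.1163,-1.2901,-0.1474],"ee":[0.6335,-0.0211,0.2993],"u":[-4.5856,4.8902,-0.2841]}
{"k":18,"\u03b8":[0.1812,-1.4018,0.0191],"dq":[0.1364,-1.229,-0.1482],"ee":[0.6343,-0.0213,0.283],"u":[-4.6555,4.9396,-0.2805]}
{"k":19,"\u03b8":[0.1841,-1.4258,0.0162],"dq":[0.1529,-1.1693,-0.1486],"ee":[0.6348,-0.0216,0.2672],"u":[-4.7154,4.9789,-0.2775]}
{"k":20,"\u03b8":[0.1873,-1.4486,0.0132],"dq":[0.1657,-1.1115,-0.1491],"ee":[0.635,-0.0218,0.2519],"u":[-4.7655,5.009,-0.2747]}
{"k":21,"\u03b8":[0.1907,-1.4702,0.0102],"dq":[0.175,-1.0558,-0.1494],"ee":[0.635,-0.0222,0.2372],"u":[-4.8065,5.0308,-0.2723]}
{"k":22,"\u03b8":[0.1943,-1.4908,0.0072],"dq":[0.1811,-1.0022,-0.1496],"ee":[0.6346,-0.0225,0.223],"u":[-4.8389,5.0452,-0.2702]}
{"k":23,"\u03b8":[0.1979,-1.5103,0.0042],"dq":[0.1844,-0.9508,-0.1496],"ee":[0.634,-0.0228,0.2094],"u":[-4.8636,5.0529,-0.2685]}
{"k":24,"\u03b8":[0.2016,-1.5289,0.0012],"dq":[0.1852,-0.9017,-0.1496],"ee":[0.6332,-0.0232,0.1964],"u":[-4.8813,5.0546,-0.2671]}
{"k":25,"\u03b8":[0.2053,-1.5464,-0.0017],"dq":[0.1837,-0.8547,-0.1494],"ee":[0.6322,-0.0235,0.184],"u":[-4.8925,5.0509,-0.2659]}
{"k":26,"\u03b8":[0.2089,-1.5631,-0.0047],"dq":[0.1803,-0.81,-0.1491],"ee":[0.631,-0.0239,0.1722],"u":[-4.8982,5.0427,-0.2651]}
{"k":27,"\u03b8":[0.2125,-1.5789,-0.0077],"dq":[0.1753,-0.7674,-0.1487],"ee":[0.6297,-0.0243,0.161],"u":[-4.8988,5.0304,-0.2644]}
{"k":28,"\u03b8":[0.2159,-1.5938,-0.0107],"dq":[0.1689,-0.7268,-0.1482],"ee":[0.6283,-0.0246,0.1503],"u":[-4.8951,5.0147,-0.264]}
{"k":29,"\u03b8":[0.2192,-1.6079,-0.0136],"dq":[0.1615,-0.6883,-0.1477],"ee":[0.6268,-0.025,0.1403],"u":[-4.8876,4.9961,-0.2638]}
{"k":30,"\u03b8":[0.2224,-1.6213,-0.0166],"dq":[0.1531,-0.6517,-0.147],"ee":[0.6252,-0.0253,0.1308],"u":[-4.8769,4.9751,-0.2637]}
{"k":31,"\u03b8":[0.2254,-1.634,-0.0195],"dq":[0.1442,-0.617,-0.1464],"ee":[0.6235,-0.0256,0.1218],"u":[-4.8636,4.9523,-0.2638]}
{"k":32,"\u03b8":[0.2281,-1.6461,-0.0224],"dq":[0.1347,-0.5841,-0.1456],"ee":[0.6218,-0.026,0.1134],"u":[-4.848,4.9279,-0.264]}
{"k":33,"\u03b8":[0.2307,-1.6574,-0.0254],"dq":[0.125,-0.5529,-0.1449],"ee":[0.6201,-0.0263,0.1055],"u":[-4.8305,4.9025,-0.2643]}
{"k":34,"\u03b8":[0.2331,-1.6682,-0.0282],"dq":[0.1152,-0.5233,-0.1441],"ee":[0.6184,-0.0266,0.098],"u":[-4.8117,4.8764,-0.2647]}
{"k":35,"\u03b8":[0.2353,-1.6784,-0.0311],"dq":[0.1053,-0.4954,-0.1433],"ee":[0.6166,-0.0269,0.0911],"u":[-4.7917,4.8498,-0.2652]}
{"k":36,"\u03b8":[0.2374,-1.688,-0.034],"dq":[0.0955,-0.4689,-0.1424],"ee":[0.6149,-0.0272,0.0845],"u":[-4.771,4.823,-0.2657]}
{"k":37,"\u03b8":[0.2392,-1.6972,-0.0368],"dq":[0.0859,-0.4439,-0.1416],"ee":[0.6132,-0.0275,0.0784],"u":[-4.7496,4.7963,-0.2663]}
{"k":38,"\u03b8":[0.2408,-1.7058,-0.0396],"dq":[0.0765,-0.4203,-0.1407],"ee":[0.6115,-0.0278,0.0727],"u":[-4.728,4.7698,-0.267]}
{"k":39,"\u03b8":[0.2422,-1.714,-0.0425],"dq":[0.0675,-0.398,-0.1398],"ee":[0.6098,-0.0281,0.0674]}
{"summary": "final ee position (m): 0.6098 -0.0281 0.0674"}


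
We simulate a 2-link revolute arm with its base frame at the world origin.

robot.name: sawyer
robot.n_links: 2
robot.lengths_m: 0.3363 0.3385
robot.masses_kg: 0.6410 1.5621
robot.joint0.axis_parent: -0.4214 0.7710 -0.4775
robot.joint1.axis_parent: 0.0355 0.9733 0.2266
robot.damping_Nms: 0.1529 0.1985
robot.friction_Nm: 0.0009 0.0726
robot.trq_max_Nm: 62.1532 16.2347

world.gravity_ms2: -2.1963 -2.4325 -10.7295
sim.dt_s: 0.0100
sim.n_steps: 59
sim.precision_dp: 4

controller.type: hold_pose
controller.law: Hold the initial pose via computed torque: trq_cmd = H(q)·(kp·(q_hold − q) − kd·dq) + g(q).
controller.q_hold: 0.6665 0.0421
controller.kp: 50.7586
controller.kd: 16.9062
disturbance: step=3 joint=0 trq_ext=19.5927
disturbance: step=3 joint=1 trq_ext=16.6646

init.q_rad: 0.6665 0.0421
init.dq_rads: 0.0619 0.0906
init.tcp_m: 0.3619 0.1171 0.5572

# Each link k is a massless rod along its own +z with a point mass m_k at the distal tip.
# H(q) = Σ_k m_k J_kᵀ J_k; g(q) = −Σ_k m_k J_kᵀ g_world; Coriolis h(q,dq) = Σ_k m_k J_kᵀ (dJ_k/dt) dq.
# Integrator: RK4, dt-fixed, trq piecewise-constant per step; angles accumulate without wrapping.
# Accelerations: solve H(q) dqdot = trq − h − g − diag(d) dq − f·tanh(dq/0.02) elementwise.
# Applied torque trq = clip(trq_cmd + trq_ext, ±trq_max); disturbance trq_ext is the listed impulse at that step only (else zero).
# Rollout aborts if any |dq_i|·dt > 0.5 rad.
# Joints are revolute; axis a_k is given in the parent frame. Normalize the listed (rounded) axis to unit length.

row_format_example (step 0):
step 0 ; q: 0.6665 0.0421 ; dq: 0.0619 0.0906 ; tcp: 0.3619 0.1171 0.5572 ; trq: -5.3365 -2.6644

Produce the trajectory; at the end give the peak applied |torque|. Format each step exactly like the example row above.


step 1 ; q: 0.6671 0.0429 ; dq: 0.0581 0.0599 ; tcp: 0.3624 0.1171 0.5569 ; trq: -5.1990 -2.5803
step 2 ; q: 0.6677 0.0433 ; dq: 0.0542 0.0352 ; tcp: 0.3628 0.1170 0.5566 ; trq: -5.0799 -2.5080
step 3 ; q: 0.6682 0.0436 ; dq: 0.0495 0.0170 ; tcp: 0.3631 0.1170 0.5564 ; trq: 14.6159 14.2173
step 4 ; q: 0.6670 0.0511 ; dq: -0.2791 1.4789 ; tcp: 0.3645 0.1160 0.5557 ; trq: -8.2654 -5.2622
step 5 ; q: 0.6646 0.0643 ; dq: -0.2082 1.1689 ; tcp: 0.3668 0.1141 0.5544 ; trq: -7.7394 -4.8294
step 6 ; q: 0.6628 0.0747 ; dq: -0.1508 0.9117 ; tcp: 0.3686 0.1127 0.5534 ; trq: -7.2825 -4.4607
step 7 ; q: 0.6615 0.0828 ; dq: -0.1048 0.6993 ; tcp: 0.3700 0.1116 0.5525 ; trq: -6.8856 -4.1462
step 8 ; q: 0.6607 0.0889 ; dq: -0.0685 0.5248 ; tcp: 0.3712 0.1107 0.5518 ; trq: -6.5408 -3.8774
step 9 ; q: 0.6601 0.0934 ; dq: -0.0402 0.3819 ; tcp: 0.3721 0.1101 0.5512 ; trq: -6.2414 -3.6474
step 10 ; q: 0.6598 0.0966 ; dq: -0.0184 0.2654 ; tcp: 0.3728 0.1097 0.5508 ; trq: -5.9813 -3.4501
step 11 ; q: 0.6597 0.0988 ; dq: -0.0018 0.1707 ; tcp: 0.3733 0.1094 0.5505 ; trq: -5.7555 -3.2807
step 12 ; q: 0.6598 0.1001 ; dq: 0.0105 0.0941 ; tcp: 0.3736 0.1092 0.5502 ; trq: -5.5595 -3.1350
step 13 ; q: 0.6599 0.1008 ; dq: 0.0194 0.0325 ; tcp: 0.3739 0.1091 0.5501 ; trq: -5.3894 -3.0096
step 14 ; q: 0.6601 0.1009 ; dq: 0.0219 -0.0082 ; tcp: 0.3740 0.1091 0.5500 ; trq: -5.2419 -2.9089
step 15 ; q: 0.6603 0.1007 ; dq: 0.0165 -0.0259 ; tcp: 0.3740 0.1092 0.5499 ; trq: -5.1141 -2.8351
step 16 ; q: 0.6605 0.1004 ; dq: 0.0103 -0.0367 ; tcp: 0.3740 0.1092 0.5499 ; trq: -5.0033 -2.7739
step 17 ; q: 0.6605 0.1000 ; dq: 0.0046 -0.0446 ; tcp: 0.3740 0.1093 0.5500 ; trq: -4.9074 -2.7215
step 18 ; q: 0.6606 0.0995 ; dq: -0.0003 -0.0505 ; tcp: 0.3738 0.1093 0.5501 ; trq: -4.8244 -2.6762
step 19 ; q: 0.6605 0.0990 ; dq: -0.0045 -0.0550 ; tcp: 0.3737 0.1094 0.5502 ; trq: -4.7525 -2.6368
step 20 ; q: 0.6605 0.0984 ; dq: -0.0080 -0.0584 ; tcp: 0.3735 0.1095 0.5503 ; trq: -4.6902 -2.6026
step 21 ; q: 0.6604 0.0978 ; dq: -0.0109 -0.0608 ; tcp: 0.3733 0.1096 0.5504 ; trq: -4.6362 -2.5727
step 22 ; q: 0.6603 0.0972 ; dq: -0.0133 -0.0625 ; tcp: 0.3731 0.1096 0.5505 ; trq: -4.5894 -2.5467
step 23 ; q: 0.6601 0.0965 ; dq: -0.0152 -0.0636 ; tcp: 0.3729 0.1097 0.5507 ; trq: -4.5489 -2.5239
step 24 ; q: 0.6600 0.0959 ; dq: -0.0167 -0.0642 ; tcp: 0.3726 0.1098 0.5509 ; trq: -4.5138 -2.5039
step 25 ; q: 0.6598 0.0953 ; dq: -0.0178 -0.0644 ; tcp: 0.3724 0.1098 0.5510 ; trq: -4.4833 -2.4864
step 26 ; q: 0.6596 0.0946 ; dq: -0.0187 -0.0642 ; tcp: 0.3722 0.1099 0.5512 ; trq: -4.4569 -2.4709
step 27 ; q: 0.6594 0.0940 ; dq: -0.0193 -0.0638 ; tcp: 0.3719 0.1100 0.5514 ; trq: -4.4339 -2.4573
step 28 ; q: 0.6592 0.0934 ; dq: -0.0197 -0.0632 ; tcp: 0.3716 0.1101 0.5515 ; trq: -4.4140 -2.4453
step 29 ; q: 0.6590 0.0927 ; dq: -0.0199 -0.0624 ; tcp: 0.3714 0.1101 0.5517 ; trq: -4.3968 -2.4347
step 30 ; q: 0.6588 0.0921 ; dq: -0.0199 -0.0614 ; tcp: 0.3711 0.1102 0.5519 ; trq: -4.3818 -2.4252
step 31 ; q: 0.6586 0.0915 ; dq: -0.0198 -0.0604 ; tcp: 0.3709 0.1103 0.5520 ; trq: -4.3687 -2.4168
step 32 ; q: 0.6584 0.0909 ; dq: -0.0196 -0.0592 ; tcp: 0.3706 0.1103 0.5522 ; trq: -4.3574 -2.4092
step 33 ; q: 0.6582 0.0903 ; dq: -0.0193 -0.0581 ; tcp: 0.3704 0.1104 0.5524 ; trq: -4.3475 -2.4025
step 34 ; q: 0.6580 0.0897 ; dq: -0.0190 -0.0568 ; tcp: 0.3702 0.1105 0.5525 ; trq: -4.3390 -2.3964
step 35 ; q: 0.6579 0.0892 ; dq: -0.0185 -0.0556 ; tcp: 0.3699 0.1105 0.5527 ; trq: -4.3315 -2.3910
step 36 ; q: 0.6577 0.0886 ; dq: -0.0180 -0.0543 ; tcp: 0.3697 0.1106 0.5528 ; trq: -4.3250 -2.3860
step 37 ; q: 0.6575 0.0881 ; dq: -0.0175 -0.0531 ; tcp: 0.3695 0.1106 0.5530 ; trq: -4.3193 -2.3815
step 38 ; q: 0.6573 0.0876 ; dq: -0.0170 -0.0518 ; tcp: 0.3693 0.1107 0.5531 ; trq: -4.3144 -2.3773
step 39 ; q: 0.6572 0.0871 ; dq: -0.0164 -0.0506 ; tcp: 0.3690 0.1108 0.5532 ; trq: -4.3101 -2.3736
step 40 ; q: 0.6570 0.0866 ; dq: -0.0158 -0.0493 ; tcp: 0.3688 0.1108 0.5534 ; trq: -4.3063 -2.3701
step 41 ; q: 0.6568 0.0861 ; dq: -0.0152 -0.0481 ; tcp: 0.3686 0.1109 0.5535 ; trq: -4.3030 -2.3669
step 42 ; q: 0.6567 0.0856 ; dq: -0.0146 -0.0469 ; tcp: 0.3684 0.1109 0.5536 ; trq: -4.3001 -2.3639
step 43 ; q: 0.6565 0.0851 ; dq: -0.0140 -0.0458 ; tcp: 0.3683 0.1110 0.5538 ; trq: -4.2976 -2.3611
step 44 ; q: 0.6564 0.0847 ; dq: -0.0134 -0.0446 ; tcp: 0.3681 0.1110 0.5539 ; trq: -4.2954 -2.3584
step 45 ; q: 0.6563 0.0842 ; dq: -0.0127 -0.0435 ; tcp: 0.3679 0.1111 0.5540 ; trq: -4.2935 -2.3560
step 46 ; q: 0.6562 0.0838 ; dq: -0.0121 -0.0425 ; tcp: 0.3677 0.1111 0.5541 ; trq: -4.2917 -2.3536
step 47 ; q: 0.6560 0.0834 ; dq: -0.0115 -0.0415 ; tcp: 0.3676 0.1112 0.5542 ; trq: -4.2902 -2.3514
step 48 ; q: 0.6559 0.0830 ; dq: -0.0109 -0.0405 ; tcp: 0.3674 0.1112 0.5543 ; trq: -4.2889 -2.3493
step 49 ; q: 0.6558 0.0826 ; dq: -0.0104 -0.0395 ; tcp: 0.3673 0.1112 0.5544 ; trq: -4.2878 -2.3473
step 50 ; q: 0.6557 0.0822 ; dq: -0.0098 -0.0386 ; tcp: 0.3671 0.1113 0.5545 ; trq: -4.2867 -2.3454
step 51 ; q: 0.6556 0.0818 ; dq: -0.0092 -0.0377 ; tcp: 0.3670 0.1113 0.5546 ; trq: -4.2858 -2.3435
step 52 ; q: 0.6555 0.0814 ; dq: -0.0087 -0.0369 ; tcp: 0.3668 0.1114 0.5547 ; trq: -4.2850 -2.3417
step 53 ; q: 0.6554 0.0811 ; dq: -0.0081 -0.0361 ; tcp: 0.3667 0.1114 0.5548 ; trq: -4.2843 -2.3399
step 54 ; q: 0.6554 0.0807 ; dq: -0.0076 -0.0353 ; tcp: 0.3666 0.1115 0.5549 ; trq: -4.2837 -2.3382
step 55 ; q: 0.6553 0.0804 ; dq: -0.0071 -0.0346 ; tcp: 0.3664 0.1115 0.5549 ; trq: -4.2831 -2.3366
step 56 ; q: 0.6552 0.0800 ; dq: -0.0066 -0.0338 ; tcp: 0.3663 0.1115 0.5550 ; trq: -4.2826 -2.3349
step 57 ; q: 0.6552 0.0797 ; dq: -0.0061 -0.0332 ; tcp: 0.3662 0.1116 0.5551 ; trq: -4.2822 -2.3334
step 58 ; q: 0.6551 0.0794 ; dq: -0.0056 -0.0325 ; tcp: 0.3661 0.1116 0.5552 ; trq: -4.2818 -2.3318
step 59 ; q: 0.6551 0.0790 ; dq: -0.0051 -0.0319 ; tcp: 0.3660 0.1117 0.5552
max |trq| (N·m): 14.6159


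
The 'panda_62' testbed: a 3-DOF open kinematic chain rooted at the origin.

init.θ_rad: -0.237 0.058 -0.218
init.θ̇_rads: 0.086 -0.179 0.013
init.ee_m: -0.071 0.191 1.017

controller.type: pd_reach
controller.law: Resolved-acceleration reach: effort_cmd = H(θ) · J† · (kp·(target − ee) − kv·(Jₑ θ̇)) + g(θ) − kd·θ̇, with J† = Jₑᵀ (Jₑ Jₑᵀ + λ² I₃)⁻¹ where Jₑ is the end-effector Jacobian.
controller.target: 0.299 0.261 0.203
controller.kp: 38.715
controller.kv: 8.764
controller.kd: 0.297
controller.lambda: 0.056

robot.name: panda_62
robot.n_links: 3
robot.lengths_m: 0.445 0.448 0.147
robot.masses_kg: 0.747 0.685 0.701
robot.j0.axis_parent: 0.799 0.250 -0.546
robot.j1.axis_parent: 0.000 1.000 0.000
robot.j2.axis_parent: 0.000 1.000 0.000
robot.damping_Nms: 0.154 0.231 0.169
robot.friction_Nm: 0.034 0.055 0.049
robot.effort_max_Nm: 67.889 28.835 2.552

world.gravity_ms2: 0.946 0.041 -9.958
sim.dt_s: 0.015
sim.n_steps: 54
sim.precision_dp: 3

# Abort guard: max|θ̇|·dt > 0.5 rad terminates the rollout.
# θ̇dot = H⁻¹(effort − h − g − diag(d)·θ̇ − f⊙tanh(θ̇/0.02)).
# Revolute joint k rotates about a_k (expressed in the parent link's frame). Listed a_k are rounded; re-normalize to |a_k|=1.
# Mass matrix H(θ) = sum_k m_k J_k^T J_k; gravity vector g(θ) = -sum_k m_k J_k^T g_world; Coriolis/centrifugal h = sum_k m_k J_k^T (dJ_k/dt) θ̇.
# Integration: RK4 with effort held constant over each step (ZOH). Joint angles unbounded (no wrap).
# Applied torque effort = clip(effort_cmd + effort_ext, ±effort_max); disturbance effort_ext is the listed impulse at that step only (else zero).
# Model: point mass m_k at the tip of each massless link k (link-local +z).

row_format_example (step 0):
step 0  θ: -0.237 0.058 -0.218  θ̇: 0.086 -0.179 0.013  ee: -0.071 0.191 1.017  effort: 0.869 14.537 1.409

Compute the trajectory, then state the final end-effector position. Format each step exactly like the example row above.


step 1  θ: -0.237 0.063 -0.236  θ̇: -0.047 0.809 -2.163  ee: -0.071 0.191 1.017  effort: 1.510 13.170 1.841
step 2  θ: -0.238 0.079 -0.268  θ̇: -0.154 1.378 -2.116  ee: -0.066 0.193 1.016  effort: 1.857 11.707 1.530
step 3  θ: -0.241 0.104 -0.301  θ̇: -0.242 1.907 -2.221  ee: -0.057 0.196 1.015  effort: 2.103 10.337 1.297
step 4  θ: -0.245 0.136 -0.334  θ̇: -0.314 2.372 -2.283  ee: -0.045 0.201 1.013  effort: 2.247 9.007 1.071
step 5  θ: -0.251 0.175 -0.369  θ̇: -0.372 2.780 -2.307  ee: -0.029 0.207 1.010  effort: 2.302 7.700 0.855
step 6  θ: -0.256 0.219 -0.404  θ̇: -0.419 3.134 -2.294  ee: -0.010 0.214 1.007  effort: 2.287 6.414 0.646
step 7  θ: -0.263 0.268 -0.438  θ̇: -0.456 3.438 -2.244  ee: 0.011 0.222 1.002  effort: 2.220 5.153 0.445
step 8  θ: -0.270 0.322 -0.471  θ̇: -0.485 3.696 -2.162  ee: 0.035 0.230 0.996  effort: 2.119 3.925 0.253
step 9  θ: -0.278 0.379 -0.502  θ̇: -0.509 3.911 -2.052  ee: 0.060 0.239 0.988  effort: 1.999 2.742 0.071
step 10  θ: -0.285 0.439 -0.532  θ̇: -0.527 4.086 -1.922  ee: 0.086 0.247 0.978  effort: 1.873 1.609 -0.100
step 11  θ: -0.293 0.501 -0.560  θ̇: -0.542 4.226 -1.776  ee: 0.114 0.256 0.966  effort: 1.750 0.534 -0.260
step 12  θ: -0.302 0.565 -0.586  θ̇: -0.555 4.333 -1.619  ee: 0.142 0.265 0.952  effort: 1.637 -0.481 -0.408
step 13  θ: -0.310 0.631 -0.609  θ̇: -0.565 4.411 -1.457  ee: 0.170 0.273 0.937  effort: 1.538 -1.435 -0.545
step 14  θ: -0.318 0.698 -0.629  θ̇: -0.574 4.462 -1.293  ee: 0.199 0.282 0.919  effort: 1.457 -2.328 -0.671
step 15  θ: -0.327 0.765 -0.647  θ̇: -0.581 4.489 -1.131  ee: 0.226 0.289 0.899  effort: 1.393 -3.160 -0.787
step 16  θ: -0.336 0.832 -0.663  θ̇: -0.589 4.493 -0.974  ee: 0.253 0.296 0.877  effort: 1.347 -3.934 -0.893
step 17  θ: -0.345 0.899 -0.677  θ̇: -0.595 4.478 -0.824  ee: 0.279 0.303 0.854  effort: 1.319 -4.650 -0.991
step 18  θ: -0.354 0.966 -0.688  θ̇: -0.602 4.444 -0.683  ee: 0.304 0.308 0.829  effort: 1.309 -5.309 -1.080
step 19  θ: -0.363 1.032 -0.697  θ̇: -0.609 4.394 -0.553  ee: 0.327 0.313 0.802  effort: 1.314 -5.912 -1.161
step 20  θ: -0.372 1.098 -0.705  θ̇: -0.616 4.328 -0.435  ee: 0.349 0.317 0.775  effort: 1.334 -6.460 -1.234
step 21  θ: -0.381 1.162 -0.710  θ̇: -0.622 4.250 -0.329  ee: 0.369 0.321 0.747  effort: 1.368 -6.953 -1.299
step 22  θ: -0.391 1.225 -0.715  θ̇: -0.630 4.159 -0.236  ee: 0.387 0.323 0.717  effort: 1.414 -7.390 -1.357
step 23  θ: -0.400 1.287 -0.717  θ̇: -0.637 4.057 -0.157  ee: 0.403 0.325 0.688  effort: 1.470 -7.774 -1.407
step 24  θ: -0.410 1.347 -0.719  θ̇: -0.645 3.946 -0.090  ee: 0.417 0.326 0.658  effort: 1.536 -8.104 -1.450
step 25  θ: -0.420 1.405 -0.720  θ̇: -0.652 3.828 -0.037  ee: 0.430 0.327 0.628  effort: 1.608 -8.382 -1.486
step 26  θ: -0.429 1.462 -0.721  θ̇: -0.659 3.706 -0.026  ee: 0.440 0.327 0.599  effort: 1.687 -8.608 -1.504
step 27  θ: -0.439 1.516 -0.721  θ̇: -0.666 3.580 -0.028  ee: 0.449 0.326 0.570  effort: 1.770 -8.784 -1.515
step 28  θ: -0.449 1.569 -0.721  θ̇: -0.673 3.447 -0.023  ee: 0.456 0.325 0.542  effort: 1.855 -8.915 -1.526
step 29  θ: -0.459 1.620 -0.721  θ̇: -0.680 3.310 -0.018  ee: 0.461 0.323 0.514  effort: 1.940 -9.002 -1.534
step 30  θ: -0.470 1.668 -0.721  θ̇: -0.686 3.170 -0.016  ee: 0.465 0.321 0.488  effort: 2.025 -9.048 -1.538
step 31  θ: -0.480 1.715 -0.721  θ̇: -0.691 3.028 -0.017  ee: 0.467 0.319 0.462  effort: 2.108 -9.056 -1.538
step 32  θ: -0.490 1.759 -0.721  θ̇: -0.695 2.886 -0.021  ee: 0.469 0.316 0.437  effort: 2.189 -9.028 -1.535
step 33  θ: -0.501 1.801 -0.721  θ̇: -0.697 2.744 -0.027  ee: 0.469 0.314 0.414  effort: 2.267 -8.970 -1.529
step 34  θ: -0.511 1.841 -0.721  θ̇: -0.699 2.602 -0.032  ee: 0.469 0.311 0.392  effort: 2.341 -8.884 -1.521
step 35  θ: -0.522 1.879 -0.722  θ̇: -0.699 2.461 -0.029  ee: 0.467 0.308 0.371  effort: 2.410 -8.775 -1.514
step 36  θ: -0.532 1.915 -0.722  θ̇: -0.697 2.322 -0.025  ee: 0.465 0.305 0.351  effort: 2.474 -8.646 -1.506
step 37  θ: -0.543 1.949 -0.722  θ̇: -0.693 2.189 -0.037  ee: 0.463 0.302 0.333  effort: 2.534 -8.499 -1.490
step 38  θ: -0.553 1.981 -0.723  θ̇: -0.687 2.060 -0.055  ee: 0.460 0.299 0.316  effort: 2.589 -8.339 -1.472
step 39  θ: -0.563 2.011 -0.724  θ̇: -0.679 1.936 -0.077  ee: 0.457 0.296 0.300  effort: 2.639 -8.169 -1.451
step 40  θ: -0.573 2.039 -0.725  θ̇: -0.669 1.817 -0.102  ee: 0.453 0.293 0.285  effort: 2.684 -7.991 -1.428
step 41  θ: -0.583 2.065 -0.727  θ̇: -0.657 1.702 -0.126  ee: 0.449 0.291 0.271  effort: 2.724 -7.808 -1.404
step 42  θ: -0.593 2.090 -0.729  θ̇: -0.643 1.593 -0.151  ee: 0.446 0.288 0.258  effort: 2.759 -7.624 -1.381
step 43  θ: -0.603 2.113 -0.732  θ̇: -0.627 1.488 -0.174  ee: 0.442 0.286 0.246  effort: 2.790 -7.438 -1.357
step 44  θ: -0.612 2.135 -0.734  θ̇: -0.609 1.389 -0.196  ee: 0.438 0.283 0.235  effort: 2.816 -7.254 -1.334
step 45  θ: -0.621 2.155 -0.738  θ̇: -0.589 1.295 -0.218  ee: 0.434 0.281 0.225  effort: 2.839 -7.073 -1.312
step 46  θ: -0.630 2.174 -0.741  θ̇: -0.568 1.205 -0.238  ee: 0.430 0.279 0.216  effort: 2.857 -6.896 -1.290
step 47  θ: -0.638 2.191 -0.745  θ̇: -0.546 1.121 -0.256  ee: 0.427 0.277 0.207  effort: 2.872 -6.724 -1.268
step 48  θ: -0.646 2.207 -0.749  θ̇: -0.523 1.042 -0.274  ee: 0.423 0.275 0.199  effort: 2.883 -6.558 -1.248
step 49  θ: -0.654 2.222 -0.753  θ̇: -0.499 0.967 -0.290  ee: 0.420 0.274 0.192  effort: 2.892 -6.398 -1.229
step 50  θ: -0.661 2.236 -0.757  θ̇: -0.474 0.897 -0.305  ee: 0.416 0.272 0.186  effort: 2.898 -6.245 -1.211
step 51  θ: -0.668 2.249 -0.762  θ̇: -0.449 0.832 -0.319  ee: 0.413 0.271 0.180  effort: 2.901 -6.099 -1.193
step 52  θ: -0.674 2.261 -0.767  θ̇: -0.423 0.770 -0.331  ee: 0.410 0.270 0.174  effort: 2.901 -5.961 -1.177
step 53  θ: -0.681 2.272 -0.772  θ̇: -0.398 0.713 -0.342  ee: 0.407 0.268 0.170  effort: 2.900 -5.830 -1.162
step 54  θ: -0.686 2.283 -0.777  θ̇: -0.372 0.660 -0.353  ee: 0.404 0.267 0.165
final ee position (m): 0.404 0.267 0.165


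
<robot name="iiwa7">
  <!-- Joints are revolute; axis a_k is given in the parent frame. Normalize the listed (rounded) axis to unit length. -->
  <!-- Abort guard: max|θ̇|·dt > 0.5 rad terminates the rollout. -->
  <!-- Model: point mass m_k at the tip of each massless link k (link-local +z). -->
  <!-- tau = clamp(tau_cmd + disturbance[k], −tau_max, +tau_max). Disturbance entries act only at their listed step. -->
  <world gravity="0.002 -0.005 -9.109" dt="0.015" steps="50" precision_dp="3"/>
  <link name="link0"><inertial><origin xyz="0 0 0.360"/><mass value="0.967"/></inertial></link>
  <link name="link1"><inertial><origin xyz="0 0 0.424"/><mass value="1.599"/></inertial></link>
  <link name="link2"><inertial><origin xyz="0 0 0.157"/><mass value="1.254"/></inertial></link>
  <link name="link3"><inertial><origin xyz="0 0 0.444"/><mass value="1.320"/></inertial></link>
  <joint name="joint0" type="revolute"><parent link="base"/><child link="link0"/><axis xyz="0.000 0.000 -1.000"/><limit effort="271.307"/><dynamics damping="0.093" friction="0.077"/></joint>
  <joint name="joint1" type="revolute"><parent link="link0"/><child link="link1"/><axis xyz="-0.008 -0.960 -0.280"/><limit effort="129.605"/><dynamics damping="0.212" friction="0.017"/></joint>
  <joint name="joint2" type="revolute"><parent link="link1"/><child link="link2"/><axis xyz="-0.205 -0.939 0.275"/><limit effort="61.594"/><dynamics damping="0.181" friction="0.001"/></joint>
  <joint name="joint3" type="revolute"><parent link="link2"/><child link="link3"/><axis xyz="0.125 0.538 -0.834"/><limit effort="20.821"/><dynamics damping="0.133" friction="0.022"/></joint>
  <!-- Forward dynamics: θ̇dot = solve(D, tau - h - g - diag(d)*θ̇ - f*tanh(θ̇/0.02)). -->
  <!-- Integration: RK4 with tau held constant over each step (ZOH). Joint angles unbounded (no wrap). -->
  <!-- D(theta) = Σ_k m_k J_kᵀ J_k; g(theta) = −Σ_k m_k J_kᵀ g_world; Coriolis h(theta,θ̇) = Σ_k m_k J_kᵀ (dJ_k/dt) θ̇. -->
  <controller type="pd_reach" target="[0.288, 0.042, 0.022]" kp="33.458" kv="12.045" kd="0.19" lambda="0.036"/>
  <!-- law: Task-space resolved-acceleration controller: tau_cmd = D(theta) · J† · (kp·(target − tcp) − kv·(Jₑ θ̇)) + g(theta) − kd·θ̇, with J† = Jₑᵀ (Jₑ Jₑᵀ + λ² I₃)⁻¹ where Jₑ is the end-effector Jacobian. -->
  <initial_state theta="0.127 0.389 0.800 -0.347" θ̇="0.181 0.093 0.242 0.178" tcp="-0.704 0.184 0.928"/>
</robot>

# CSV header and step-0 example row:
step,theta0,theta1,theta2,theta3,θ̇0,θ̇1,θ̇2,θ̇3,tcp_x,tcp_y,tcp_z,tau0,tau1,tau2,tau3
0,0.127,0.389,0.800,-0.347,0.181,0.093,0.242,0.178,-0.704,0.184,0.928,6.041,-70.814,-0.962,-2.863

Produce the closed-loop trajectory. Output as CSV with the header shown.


step,theta0,theta1,theta2,theta3,θ̇0,θ̇1,θ̇2,θ̇3,tcp_x,tcp_y,tcp_z,tau0,tau1,tau2,tau3
1,0.135,0.377,0.822,-0.356,0.905,-1.688,2.594,-1.379,-0.701,0.186,0.923,4.904,-58.855,-2.244,-1.678
2,0.154,0.342,0.873,-0.386,1.613,-3.007,4.247,-2.671,-0.691,0.186,0.912,3.791,-46.552,-2.634,-0.853
3,0.183,0.290,0.946,-0.433,2.361,-3.904,5.299,-3.687,-0.675,0.185,0.897,2.607,-35.255,-2.705,-0.239
4,0.224,0.227,1.030,-0.493,3.160,-4.458,5.902,-4.445,-0.654,0.183,0.879,1.374,-25.759,-2.783,0.248
5,0.278,0.158,1.121,-0.563,4.000,-4.762,6.203,-4.988,-0.629,0.180,0.859,0.202,-18.286,-2.990,0.640
6,0.344,0.085,1.215,-0.640,4.864,-4.902,6.332,-5.317,-0.600,0.177,0.837,-0.788,-12.715,-3.326,0.933
7,0.423,0.011,1.310,-0.720,5.712,-4.950,6.404,-5.356,-0.570,0.174,0.814,-1.504,-8.797,-3.727,1.104
8,0.515,-0.063,1.407,-0.798,6.456,-4.965,6.512,-4.920,-0.539,0.171,0.791,-1.880,-6.297,-4.116,1.121
9,0.615,-0.137,1.506,-0.865,6.932,-4.994,6.710,-3.749,-0.508,0.168,0.767,-1.863,-5.040,-4.419,0.971
10,0.721,-0.213,1.608,-0.909,6.977,-5.059,6.959,-1.778,-0.478,0.164,0.744,-1.418,-4.782,-4.601,0.712
11,0.824,-0.289,1.713,-0.921,6.677,-5.161,7.112,0.419,-0.451,0.160,0.722,-0.575,-5.032,-4.687,0.522
12,0.922,-0.368,1.819,-0.903,6.307,-5.302,7.084,2.136,-0.426,0.155,0.701,0.623,-5.377,-4.715,0.542
13,1.015,-0.449,1.925,-0.862,5.981,-5.498,6.943,3.347,-0.404,0.150,0.682,2.191,-5.862,-4.670,0.720
14,1.103,-0.533,2.027,-0.806,5.776,-5.772,6.722,4.063,-0.384,0.143,0.663,4.258,-6.724,-4.508,1.002
15,1.189,-0.623,2.126,-0.743,5.710,-6.158,6.438,4.382,-0.368,0.135,0.646,7.047,-8.342,-4.146,1.328
16,1.276,-0.719,2.220,-0.677,5.800,-6.706,6.085,4.374,-0.353,0.126,0.629,10.869,-11.178,-3.468,1.651
17,1.365,-0.825,2.308,-0.613,6.063,-7.484,5.640,4.087,-0.341,0.116,0.614,16.004,-15.663,-2.323,1.933
18,1.460,-0.946,2.389,-0.556,6.529,-8.585,5.061,3.565,-0.332,0.105,0.600,22.135,-21.561,-0.603,2.134
19,1.563,-1.086,2.459,-0.507,7.213,-10.088,4.291,2.881,-0.326,0.094,0.586,26.384,-25.598,1.397,2.195
20,1.677,-1.251,2.517,-0.468,8.049,-11.914,3.270,2.201,-0.323,0.083,0.573,20.295,-17.656,2.231,2.035
21,1.802,-1.441,2.557,-0.437,8.712,-13.466,2.044,1.849,-0.324,0.072,0.561,-3.203,10.998,0.197,1.596
22,1.932,-1.644,2.580,-0.407,8.624,-13.633,0.935,2.104,-0.329,0.063,0.549,-31.555,44.974,-3.002,0.878
23,2.052,-1.836,2.589,-0.372,7.441,-11.952,0.383,2.700,-0.338,0.054,0.537,-45.888,60.758,-4.153,0.020
24,2.148,-1.995,2.594,-0.331,5.333,-9.204,0.436,2.797,-0.348,0.047,0.523,-44.425,57.036,-3.182,-0.621
25,2.210,-2.113,2.603,-0.294,2.803,-6.433,0.810,1.950,-0.356,0.041,0.508,-36.288,46.738,-2.071,-0.727
26,2.234,-2.192,2.619,-0.275,0.281,-4.078,1.368,0.693,-0.361,0.036,0.491,-27.998,38.303,-1.977,-0.335
27,2.221,-2.238,2.644,-0.272,-2.023,-2.083,2.132,-0.181,-0.361,0.033,0.474,-21.517,33.833,-2.954,0.288
28,2.176,-2.256,2.683,-0.276,-4.054,-0.237,3.102,-0.243,-0.357,0.030,0.456,-16.664,33.440,-4.754,0.904
29,2.102,-2.246,2.736,-0.277,-5.757,1.634,4.118,0.390,-0.351,0.028,0.437,-12.338,37.220,-7.211,1.460
30,2.006,-2.206,2.804,-0.264,-7.014,3.630,5.013,1.527,-0.344,0.025,0.418,-6.450,43.185,-9.920,1.957
31,1.896,-2.137,2.883,-0.235,-7.593,5.642,5.466,2.545,-0.338,0.021,0.396,2.705,43.584,-11.747,2.525
32,1.784,-2.040,2.962,-0.198,-7.269,7.189,5.113,2.479,-0.333,0.014,0.372,12.066,32.182,-11.994,3.372
33,1.683,-1.928,3.032,-0.169,-6.222,7.808,4.212,1.465,-0.331,0.004,0.347,16.890,18.012,-11.934,4.362
34,1.599,-1.812,3.088,-0.153,-4.972,7.695,3.472,0.719,-0.328,-0.008,0.322,17.822,9.648,-12.361,5.089
35,1.534,-1.699,3.137,-0.145,-3.827,7.271,3.056,0.485,-0.325,-0.022,0.298,17.119,5.674,-12.838,5.457
36,1.484,-1.594,3.181,-0.138,-2.839,6.748,2.817,0.440,-0.321,-0.037,0.276,15.300,1.601,-12.759,5.578
37,1.448,-1.498,3.222,-0.132,-1.986,6.120,2.663,0.429,-0.316,-0.052,0.256,11.483,-6.542,-11.678,5.540
38,1.423,-1.413,3.260,-0.126,-1.272,5.230,2.546,0.404,-0.310,-0.067,0.238,4.107,-21.565,-9.323,5.401
39,1.408,-1.345,3.298,-0.121,-0.778,3.821,2.401,0.334,-0.305,-0.081,0.221,-7.892,-43.114,-5.858,5.194
40,1.397,-1.304,3.332,-0.116,-0.668,1.675,2.150,0.220,-0.299,-0.095,0.207,-22.503,-63.997,-2.367,4.932
41,1.385,-1.300,3.361,-0.113,-1.060,-1.139,1.800,0.189,-0.294,-0.107,0.193,-34.572,-74.280,-0.253,4.597
42,1.363,-1.340,3.386,-0.109,-1.842,-4.192,1.546,0.499,-0.287,-0.116,0.180,-41.570,-73.083,0.279,4.177
43,1.328,-1.425,3.409,-0.097,-2.768,-7.057,1.623,1.307,-0.280,-0.122,0.167,-44.845,-66.159,-0.229,3.730
44,1.280,-1.549,3.436,-0.070,-3.703,-9.516,2.155,2.606,-0.273,-0.124,0.153,-44.715,-55.826,-1.766,3.364
45,1.217,-1.707,3.474,-0.021,-4.669,-11.402,3.134,4.287,-0.267,-0.124,0.138,-36.424,-36.439,-5.311,3.165
46,1.139,-1.885,3.528,0.052,-5.698,-12.347,4.297,5.796,-0.262,-0.122,0.123,-9.182,6.101,-12.646,3.195
47,1.048,-2.065,3.597,0.138,-6.588,-11.619,4.921,5.715,-0.259,-0.120,0.106,37.293,71.982,-22.767,3.490
48,0.948,-2.218,3.669,0.208,-6.725,-8.741,4.410,3.369,-0.258,-0.119,0.088,72.508,119.628,-29.014,3.954
49,0.855,-2.319,3.727,0.239,-5.578,-4.781,3.131,0.501,-0.258,-0.120,0.071,77.259,123.570,-28.620,4.338
50,0.787,-2.364,3.765,0.236,-3.452,-1.279,1.878,-1.017,-0.255,-0.121,0.054,,,,


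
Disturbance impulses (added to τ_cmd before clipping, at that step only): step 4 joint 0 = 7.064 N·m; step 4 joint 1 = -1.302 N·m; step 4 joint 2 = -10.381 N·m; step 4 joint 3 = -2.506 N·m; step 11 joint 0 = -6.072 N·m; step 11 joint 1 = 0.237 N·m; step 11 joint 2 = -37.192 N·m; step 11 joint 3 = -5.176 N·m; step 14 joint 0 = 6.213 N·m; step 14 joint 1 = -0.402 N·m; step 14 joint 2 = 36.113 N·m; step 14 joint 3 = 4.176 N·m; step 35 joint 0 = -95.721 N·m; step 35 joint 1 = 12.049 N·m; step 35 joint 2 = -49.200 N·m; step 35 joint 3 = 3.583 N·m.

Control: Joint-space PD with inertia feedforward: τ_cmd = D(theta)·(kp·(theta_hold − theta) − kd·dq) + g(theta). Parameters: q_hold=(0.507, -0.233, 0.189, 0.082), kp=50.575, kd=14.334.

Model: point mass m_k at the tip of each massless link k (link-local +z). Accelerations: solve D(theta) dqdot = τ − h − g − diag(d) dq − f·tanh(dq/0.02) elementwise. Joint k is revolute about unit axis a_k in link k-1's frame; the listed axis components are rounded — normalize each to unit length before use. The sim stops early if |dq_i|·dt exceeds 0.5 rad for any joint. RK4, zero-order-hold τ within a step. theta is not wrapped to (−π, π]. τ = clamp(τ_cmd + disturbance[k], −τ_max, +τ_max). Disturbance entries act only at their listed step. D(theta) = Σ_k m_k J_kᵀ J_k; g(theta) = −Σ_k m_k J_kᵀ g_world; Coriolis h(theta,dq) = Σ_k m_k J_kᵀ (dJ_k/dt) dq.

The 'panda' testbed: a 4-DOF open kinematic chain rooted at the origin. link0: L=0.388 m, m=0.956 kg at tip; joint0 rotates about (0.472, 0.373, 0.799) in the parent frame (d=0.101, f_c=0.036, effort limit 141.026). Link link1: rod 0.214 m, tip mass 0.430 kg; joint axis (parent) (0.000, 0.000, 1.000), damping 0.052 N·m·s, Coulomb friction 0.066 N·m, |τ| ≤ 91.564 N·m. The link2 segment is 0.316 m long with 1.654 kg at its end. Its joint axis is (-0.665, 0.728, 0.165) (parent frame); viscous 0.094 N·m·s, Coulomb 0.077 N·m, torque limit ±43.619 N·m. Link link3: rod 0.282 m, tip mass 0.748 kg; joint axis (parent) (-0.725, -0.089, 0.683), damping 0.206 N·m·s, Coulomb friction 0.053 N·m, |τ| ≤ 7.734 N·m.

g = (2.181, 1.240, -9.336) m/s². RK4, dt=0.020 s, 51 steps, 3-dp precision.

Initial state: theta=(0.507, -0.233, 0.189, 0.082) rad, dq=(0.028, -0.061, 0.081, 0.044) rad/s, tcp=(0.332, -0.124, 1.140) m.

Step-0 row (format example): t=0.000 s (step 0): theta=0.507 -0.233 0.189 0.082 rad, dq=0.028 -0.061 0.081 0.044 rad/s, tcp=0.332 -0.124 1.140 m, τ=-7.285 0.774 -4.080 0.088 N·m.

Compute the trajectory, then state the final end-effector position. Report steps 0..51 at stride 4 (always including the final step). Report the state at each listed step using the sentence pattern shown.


t=0.080 s (step 4): theta=0.509 -0.228 0.192 0.082 rad, dq=-0.006 -0.149 0.006 0.070 rad/s, tcp=0.334 -0.122 1.139 m, τ=0.076 -0.545 -14.079 -2.396 N·m.
t=0.160 s (step 8): theta=0.516 -0.247 0.170 0.073 rad, dq=0.087 0.323 -0.141 -0.127 rad/s, tcp=0.333 -0.138 1.139 m, τ=-7.963 0.778 -2.174 0.428 N·m.
t=0.240 s (step 12): theta=0.518 -0.235 0.150 0.064 rad, dq=0.015 0.953 -1.643 -0.825 rad/s, tcp=0.327 -0.149 1.141 m, τ=-5.522 0.553 8.109 1.728 N·m.
t=0.320 s (step 16): theta=0.515 -0.222 0.134 0.054 rad, dq=0.022 1.292 1.230 -0.042 rad/s, tcp=0.320 -0.157 1.142 m, τ=-7.453 0.484 -9.183 -0.643 N·m.
t=0.400 s (step 20): theta=0.510 -0.225 0.192 0.063 rad, dq=-0.062 -0.300 0.363 0.159 rad/s, tcp=0.336 -0.126 1.139 m, τ=-6.962 0.718 -5.785 -0.166 N·m.
t=0.480 s (step 24): theta=0.509 -0.225 0.207 0.067 rad, dq=-0.028 -0.150 0.052 0.111 rad/s, tcp=0.339 -0.117 1.137 m, τ=-6.800 0.775 -4.352 0.020 N·m.
t=0.560 s (step 28): theta=0.509 -0.220 0.208 0.069 rad, dq=-0.015 -0.096 -0.032 0.067 rad/s, tcp=0.338 -0.116 1.138 m, τ=-6.769 0.783 -3.818 0.095 N·m.
t=0.640 s (step 32): theta=0.509 -0.213 0.205 0.068 rad, dq=-0.014 -0.102 -0.044 0.053 rad/s, tcp=0.337 -0.118 1.138 m, τ=-6.774 0.779 -3.638 0.122 N·m.
t=0.720 s (step 36): theta=0.485 -0.221 0.187 0.061 rad, dq=-2.276 0.304 -1.519 -0.878 rad/s, tcp=0.320 -0.122 1.144 m, τ=21.904 -2.719 8.582 -0.914 N·m.
t=0.800 s (step 40): theta=0.390 -0.306 0.116 0.042 rad, dq=-0.380 -1.180 -0.345 0.083 rad/s, tcp=0.252 -0.132 1.163 m, τ=3.985 -0.316 1.606 -0.141 N·m.
t=0.880 s (step 44): theta=0.392 -0.277 0.113 0.040 rad, dq=0.173 -0.917 0.155 0.315 rad/s, tcp=0.250 -0.133 1.164 m, τ=-3.472 0.177 -2.444 -0.071 N·m.
t=0.960 s (step 48): theta=0.417 -0.258 0.131 0.048 rad, dq=0.281 -0.638 0.236 0.259 rad/s, tcp=0.269 -0.131 1.159 m, τ=-6.218 0.432 -3.641 0.032 N·m.
t=1.020 s (step 51): theta=0.436 -0.255 0.145 0.054 rad, dq=0.262 -0.486 0.204 0.207 rad/s, tcp=0.283 -0.130 1.155 m.
final tcp position (m): 0.283 -0.130 1.155


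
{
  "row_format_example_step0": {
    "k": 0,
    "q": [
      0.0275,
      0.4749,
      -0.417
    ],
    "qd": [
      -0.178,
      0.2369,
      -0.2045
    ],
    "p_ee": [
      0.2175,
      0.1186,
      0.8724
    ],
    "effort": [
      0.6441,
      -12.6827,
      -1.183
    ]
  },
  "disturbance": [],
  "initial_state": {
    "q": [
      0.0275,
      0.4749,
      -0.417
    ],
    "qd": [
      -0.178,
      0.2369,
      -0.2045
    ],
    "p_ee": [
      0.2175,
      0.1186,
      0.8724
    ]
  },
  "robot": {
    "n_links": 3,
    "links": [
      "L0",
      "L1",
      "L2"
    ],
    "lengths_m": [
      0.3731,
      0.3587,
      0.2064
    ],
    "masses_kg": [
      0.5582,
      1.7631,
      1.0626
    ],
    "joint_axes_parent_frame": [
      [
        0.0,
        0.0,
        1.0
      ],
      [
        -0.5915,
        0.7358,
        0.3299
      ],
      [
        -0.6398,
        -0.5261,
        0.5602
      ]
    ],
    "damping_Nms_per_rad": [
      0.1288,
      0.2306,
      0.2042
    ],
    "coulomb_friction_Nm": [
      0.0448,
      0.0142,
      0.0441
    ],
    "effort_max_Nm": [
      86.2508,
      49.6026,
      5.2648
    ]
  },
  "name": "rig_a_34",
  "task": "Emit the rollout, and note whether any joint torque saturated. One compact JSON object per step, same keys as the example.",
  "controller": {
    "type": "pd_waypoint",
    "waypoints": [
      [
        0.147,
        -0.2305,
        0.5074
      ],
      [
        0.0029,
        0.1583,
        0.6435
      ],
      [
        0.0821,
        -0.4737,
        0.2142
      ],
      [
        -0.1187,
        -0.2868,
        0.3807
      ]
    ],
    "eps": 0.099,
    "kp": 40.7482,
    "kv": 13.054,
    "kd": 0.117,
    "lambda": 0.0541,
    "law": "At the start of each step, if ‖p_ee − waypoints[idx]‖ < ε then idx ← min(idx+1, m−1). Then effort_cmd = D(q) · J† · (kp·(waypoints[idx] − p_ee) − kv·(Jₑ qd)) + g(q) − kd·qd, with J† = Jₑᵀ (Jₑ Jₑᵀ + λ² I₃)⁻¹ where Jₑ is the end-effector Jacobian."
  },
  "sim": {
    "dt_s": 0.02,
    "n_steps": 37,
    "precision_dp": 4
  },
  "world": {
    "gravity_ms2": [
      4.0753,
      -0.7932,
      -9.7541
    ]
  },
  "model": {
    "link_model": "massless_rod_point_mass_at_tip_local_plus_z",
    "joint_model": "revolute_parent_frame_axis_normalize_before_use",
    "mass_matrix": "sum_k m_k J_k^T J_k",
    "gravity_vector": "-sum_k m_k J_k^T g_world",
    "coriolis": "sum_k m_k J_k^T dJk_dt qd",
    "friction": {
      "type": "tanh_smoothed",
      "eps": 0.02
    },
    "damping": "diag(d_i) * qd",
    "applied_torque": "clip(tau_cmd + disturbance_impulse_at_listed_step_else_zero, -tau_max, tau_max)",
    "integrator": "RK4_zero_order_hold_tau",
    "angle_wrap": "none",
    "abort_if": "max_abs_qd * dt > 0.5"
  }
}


{"k":1,"q":[0.0317,0.4775,-0.4425],"qd":[0.5425,0.0283,-2.2156],"p_ee":[0.2198,0.1168,0.8707],"effort":[1.3719,-11.1921,-0.5333]}
{"k":2,"q":[0.0467,0.4765,-0.497],"qd":[0.9331,-0.1255,-3.1811],"p_ee":[0.2218,0.1116,0.8685],"effort":[1.7017,-9.9953,-0.249]}
{"k":3,"q":[0.068,0.4729,-0.5659],"qd":[1.1809,-0.2379,-3.682],"p_ee":[0.223,0.1047,0.8659],"effort":[1.7811,-9.0213,-0.1237]}
{"k":4,"q":[0.0932,0.4674,-0.6423],"qd":[1.3388,-0.3186,-3.942],"p_ee":[0.2233,0.0966,0.8629],"effort":[1.715,-8.2112,-0.0675]}
{"k":5,"q":[0.1208,0.4605,-0.7223],"qd":[1.4212,-0.3737,-4.0585],"p_ee":[0.2228,0.0879,0.8595],"effort":[1.579,-7.5173,-0.038]}
{"k":6,"q":[0.1493,0.4527,-0.8037],"qd":[1.4345,-0.4073,-4.0828],"p_ee":[0.2217,0.0787,0.8557],"effort":[1.4231,-6.9014,-0.0145]}
{"k":7,"q":[0.1774,0.4444,-0.8849],"qd":[1.3847,-0.4218,-4.0477],"p_ee":[0.2201,0.0692,0.8515],"effort":[1.2755,-6.3352,0.0119]}
{"k":8,"q":[0.204,0.436,-0.9651],"qd":[1.2786,-0.4184,-3.9757],"p_ee":[0.2181,0.0595,0.8469],"effort":[1.148,-5.799,0.0439]}
{"k":9,"q":[0.2279,0.4279,-1.0435],"qd":[1.1229,-0.3974,-3.8822],"p_ee":[0.2159,0.0495,0.8419],"effort":[1.0424,-5.2803,0.0807]}
{"k":10,"q":[0.2483,0.4203,-1.12],"qd":[0.9232,-0.3583,-3.7777],"p_ee":[0.2136,0.0394,0.8366],"effort":[0.9547,-4.7728,0.1198]}
{"k":11,"q":[0.2643,0.4138,-1.1944],"qd":[0.6838,-0.2999,-3.6691],"p_ee":[0.2111,0.0291,0.831],"effort":[0.8792,-4.2745,0.1579]}
{"k":12,"q":[0.2752,0.4086,-1.2666],"qd":[0.4082,-0.2207,-3.5606],"p_ee":[0.2086,0.0189,0.8251],"effort":[0.8094,-3.7878,0.1921]}
{"k":13,"q":[0.2802,0.4052,-1.3367],"qd":[0.0994,-0.1189,-3.4553],"p_ee":[0.206,0.0086,0.819],"effort":[0.7391,-3.3197,0.2194]}
{"k":14,"q":[0.279,0.4041,-1.405],"qd":[-0.2066,0.0032,-3.3779],"p_ee":[0.2033,-0.0015,0.8126],"effort":[0.6446,-2.8845,0.2391]}
{"k":15,"q":[0.2714,0.4056,-1.4717],"qd":[-0.5433,0.1486,-3.2947],"p_ee":[0.2005,-0.0113,0.8061],"effort":[0.5392,-2.488,0.2455]}
{"k":16,"q":[0.2568,0.4103,-1.5367],"qd":[-0.9118,0.3209,-3.2097],"p_ee":[0.1976,-0.0208,0.7994],"effort":[0.4213,-2.1625,0.2383]}
{"k":17,"q":[0.2346,0.4187,-1.6001],"qd":[-1.3021,0.5192,-3.128],"p_ee":[0.1946,-0.0297,0.7926],"effort":[0.2845,-1.9406,0.217]}
{"k":18,"q":[0.2045,0.4313,-1.6619],"qd":[-1.7026,0.7409,-3.0515],"p_ee":[0.1917,-0.0381,0.7858],"effort":[0.1236,-1.8576,0.1807]}
{"k":19,"q":[0.1663,0.4485,-1.7222],"qd":[-2.0997,0.9808,-2.9804],"p_ee":[0.1888,-0.0458,0.7789],"effort":[-0.0642,-1.9467,0.1288]}
{"k":20,"q":[0.1204,0.4706,-1.7811],"qd":[-2.4784,1.2319,-2.9135],"p_ee":[0.1862,-0.0528,0.7719],"effort":[-0.2768,-2.2312,0.0611]}
{"k":21,"q":[0.0672,0.4978,-1.8388],"qd":[-2.824,1.485,-2.8487],"p_ee":[0.1841,-0.0591,0.7648],"effort":[-0.5059,-2.7181,-0.0221]}
{"k":22,"q":[0.0076,0.5299,-1.8951],"qd":[-3.123,1.7301,-2.7828],"p_ee":[0.1825,-0.0648,0.7576],"effort":[-0.7373,-3.3922,-0.12]}
{"k":23,"q":[-0.0574,0.5668,-1.95],"qd":[-3.3657,1.9571,-2.7119],"p_ee":[0.1816,-0.0699,0.7503],"effort":[-0.9529,-4.2163,-0.2311]}
{"k":24,"q":[-0.1266,0.6079,-2.0034],"qd":[-3.5468,2.1572,-2.6324],"p_ee":[0.1816,-0.0747,0.7427],"effort":[-1.1348,-5.1372,-0.3533]}
{"k":25,"q":[-0.1988,0.6527,-2.0552],"qd":[-3.6663,2.3237,-2.5413],"p_ee":[0.1824,-0.0793,0.7349],"effort":[-1.269,-6.0959,-0.4838]}
{"k":26,"q":[-0.2728,0.7004,-2.105],"qd":[-3.7284,2.4529,-2.4374],"p_ee":[0.184,-0.0839,0.7268],"effort":[-1.3471,-7.0377,-0.619]}
{"k":27,"q":[-0.3476,0.7503,-2.1526],"qd":[-3.7401,2.5436,-2.3214],"p_ee":[0.1864,-0.0888,0.7185],"effort":[-1.3665,-7.9191,-0.755]}
{"k":28,"q":[-0.4221,0.8017,-2.1978],"qd":[-3.7097,2.597,-2.1955],"p_ee":[0.1894,-0.0941,0.7099],"effort":[-1.3302,-8.7101,-0.8879]}
{"k":29,"q":[-0.4956,0.8538,-2.2404],"qd":[-3.6455,2.6158,-2.063],"p_ee":[0.1927,-0.0999,0.701],"effort":[-1.2454,-9.3936,-1.0142]}
{"k":30,"q":[-0.5676,0.906,-2.2804],"qd":[-3.5547,2.6034,-1.9276],"p_ee":[0.1963,-0.1063,0.692],"effort":[-1.1225,-9.9628,-1.1309]}
{"k":31,"q":[-0.6376,0.9577,-2.3176],"qd":[-3.4439,2.5642,-1.7927],"p_ee":[0.1999,-0.1133,0.6828],"effort":[-0.9738,-10.4191,-1.2357]}
{"k":32,"q":[-0.7052,1.0083,-2.3522],"qd":[-3.3182,2.5024,-1.6614],"p_ee":[0.2033,-0.1208,0.6736],"effort":[-0.8123,-10.769,-1.3271]}
{"k":33,"q":[-0.7702,1.0576,-2.3842],"qd":[-3.1819,2.4223,-1.5362],"p_ee":[0.2063,-0.1287,0.6643],"effort":[-0.6504,-11.0229,-1.4043]}
{"k":34,"q":[-0.8323,1.1051,-2.4137],"qd":[-3.0387,2.3279,-1.4188],"p_ee":[0.2089,-0.137,0.655],"effort":[-0.4992,-11.1928,-1.4673]}
{"k":35,"q":[-0.8916,1.1506,-2.4411],"qd":[-2.8913,2.2231,-1.3103],"p_ee":[0.2109,-0.1455,0.6459],"effort":[-0.3674,-11.2914,-1.5163]}
{"k":36,"q":[-0.9479,1.1939,-2.4663],"qd":[-2.7421,2.1114,-1.2115],"p_ee":[0.2123,-0.154,0.637],"effort":[-0.2612,-11.3316,-1.5523]}
{"k":37,"q":[-1.0013,1.235,-2.4896],"qd":[-2.5933,1.9956,-1.1224],"p_ee":[0.2131,-0.1625,0.6284]}
{"summary": "any joint saturated: no"}
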